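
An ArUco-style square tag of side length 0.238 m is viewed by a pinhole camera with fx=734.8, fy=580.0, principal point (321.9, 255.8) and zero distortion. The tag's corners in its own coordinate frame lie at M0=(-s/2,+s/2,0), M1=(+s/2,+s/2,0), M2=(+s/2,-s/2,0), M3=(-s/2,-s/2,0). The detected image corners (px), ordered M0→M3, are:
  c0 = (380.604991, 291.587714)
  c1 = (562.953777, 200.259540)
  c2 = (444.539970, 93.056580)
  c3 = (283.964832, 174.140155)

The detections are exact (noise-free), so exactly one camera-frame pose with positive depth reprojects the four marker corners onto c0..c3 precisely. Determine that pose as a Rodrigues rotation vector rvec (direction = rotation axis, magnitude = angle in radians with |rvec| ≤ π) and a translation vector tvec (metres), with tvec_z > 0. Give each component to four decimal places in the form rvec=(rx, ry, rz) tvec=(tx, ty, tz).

rvec=(-0.4523, 0.1477, -0.5527) tvec=(0.1091, -0.1037, 0.8658)

Intrinsics K: fx=734.8, fy=580.0, cx=321.9, cy=255.8
Marker side s = 0.238 m; corners in marker frame (Z=0):
  M0 = (-0.1190, +0.1190, 0)
  M1 = (+0.1190, +0.1190, 0)
  M2 = (+0.1190, -0.1190, 0)
  M3 = (-0.1190, -0.1190, 0)
Detected image corners:
  c0 = (380.604991, 291.587714) px
  c1 = (562.953777, 200.259540) px
  c2 = (444.539970, 93.056580) px
  c3 = (283.964832, 174.140155) px
Planar DLT: solve 8×8 A·h = b for H (H[2,2]=1):
  H  [+710.16868 +233.30992 +414.49242]
  H  [-364.23800 +372.86188 +186.36035]
  H  [-0.01774 -0.52244 +1.00000]
B = K⁻¹H; ‖b₁‖=1.155029, ‖b₂‖=1.155029; λ = 2/(‖b₁‖+‖b₂‖) = 0.865779, sign → tz>0 ⇒ λ=+0.865779
r₁ = λ·B[:,0] = (+0.84349,-0.53693,-0.01536); r₂ = λ·B[:,1] = (+0.47305,+0.75607,-0.45232)
r₃ = r₁×r₂ = (+0.25448,+0.37426,+0.89173); SVD([r₁ r₂ r₃]) → R = UVᵀ:
  R  [+0.84349 +0.47305 +0.25448]
  R  [-0.53693 +0.75607 +0.37426]
  R  [-0.01536 -0.45232 +0.89173]
t = (+0.10910, -0.10365, +0.86578) m
tr R = 2.491277; θ = arccos((tr R − 1)/2) = 0.729304 rad = 41.786°
axis k = ((R−Rᵀ)₃₂, (R−Rᵀ)₁₃, (R−Rᵀ)₂₁) / (2 sinθ) = (-0.620224, +0.202473, -0.757844)
rvec = θ·k = (-0.452331, +0.147664, -0.552698)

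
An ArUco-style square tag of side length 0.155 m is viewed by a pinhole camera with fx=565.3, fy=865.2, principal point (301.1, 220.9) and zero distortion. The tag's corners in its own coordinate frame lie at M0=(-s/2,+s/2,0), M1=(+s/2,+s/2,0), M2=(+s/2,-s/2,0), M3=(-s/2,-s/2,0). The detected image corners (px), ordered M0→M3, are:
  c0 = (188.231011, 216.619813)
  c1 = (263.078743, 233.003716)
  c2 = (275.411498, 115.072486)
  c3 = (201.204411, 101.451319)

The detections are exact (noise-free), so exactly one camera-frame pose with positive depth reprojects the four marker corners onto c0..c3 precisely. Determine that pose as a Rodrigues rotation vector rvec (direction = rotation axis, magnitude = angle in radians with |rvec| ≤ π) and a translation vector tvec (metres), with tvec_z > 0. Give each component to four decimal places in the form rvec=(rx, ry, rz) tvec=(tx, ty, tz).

rvec=(-0.1019, 0.1548, 0.1452) tvec=(-0.1385, -0.0713, 1.1263)

Intrinsics K: fx=565.3, fy=865.2, cx=301.1, cy=220.9
Marker side s = 0.155 m; corners in marker frame (Z=0):
  M0 = (-0.0775, +0.0775, 0)
  M1 = (+0.0775, +0.0775, 0)
  M2 = (+0.0775, -0.0775, 0)
  M3 = (-0.0775, -0.0775, 0)
Detected image corners:
  c0 = (188.231011, 216.619813) px
  c1 = (263.078743, 233.003716) px
  c2 = (275.411498, 115.072486) px
  c3 = (201.204411, 101.451319) px
Planar DLT: solve 8×8 A·h = b for H (H[2,2]=1):
  H  [+447.71143 -100.14026 +231.60845]
  H  [+72.97498 +738.56613 +166.09402]
  H  [-0.14267 -0.07968 +1.00000]
B = K⁻¹H; ‖b₁‖=0.887883, ‖b₂‖=0.887883; λ = 2/(‖b₁‖+‖b₂‖) = 1.126275, sign → tz>0 ⇒ λ=+1.126275
r₁ = λ·B[:,0] = (+0.97759,+0.13602,-0.16069); r₂ = λ·B[:,1] = (-0.15171,+0.98434,-0.08974)
r₃ = r₁×r₂ = (+0.14597,+0.11211,+0.98292); SVD([r₁ r₂ r₃]) → R = UVᵀ:
  R  [+0.97759 -0.15171 +0.14597]
  R  [+0.13602 +0.98434 +0.11211]
  R  [-0.16069 -0.08974 +0.98292]
t = (-0.13845, -0.07134, +1.12627) m
tr R = 2.944845; θ = arccos((tr R − 1)/2) = 0.235393 rad = 13.487°
axis k = ((R−Rᵀ)₃₂, (R−Rᵀ)₁₃, (R−Rᵀ)₂₁) / (2 sinθ) = (-0.432745, +0.657428, +0.616862)
rvec = θ·k = (-0.101865, +0.154754, +0.145205)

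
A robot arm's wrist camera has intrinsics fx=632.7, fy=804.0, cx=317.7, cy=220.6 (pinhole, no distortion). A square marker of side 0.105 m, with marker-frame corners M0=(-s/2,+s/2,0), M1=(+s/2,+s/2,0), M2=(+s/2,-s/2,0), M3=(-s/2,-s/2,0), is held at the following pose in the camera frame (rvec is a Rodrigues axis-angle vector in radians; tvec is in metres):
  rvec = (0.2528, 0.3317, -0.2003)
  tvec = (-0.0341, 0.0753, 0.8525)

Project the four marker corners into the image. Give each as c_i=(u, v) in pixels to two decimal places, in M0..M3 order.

Intrinsics K: fx=632.7, fy=804.0, cx=317.7, cy=220.6
Marker side s = 0.105 m; corners in marker frame (Z=0):
  M0 = (-0.0525, +0.0525, 0)
  M1 = (+0.0525, +0.0525, 0)
  M2 = (+0.0525, -0.0525, 0)
  M3 = (-0.0525, -0.0525, 0)
rvec = (0.2528, 0.3317, -0.2003), |rvec| = θ = 0.46266 rad = 26.508°
Rodrigues: sinθ=0.44633, 1−cosθ=0.10513; R = I + sinθ·[k]× + (1−cosθ)·[k]×²:
    [+0.92626 +0.23441 +0.29512]
    [-0.15205 +0.94891 -0.27651]
    [-0.34486 +0.21125 +0.91457]
t = (-0.0341, 0.0753, 0.8525) m
M0: Pc = R·M0+t = (-0.07042, +0.13310, +0.88170); u = 632.7·(-0.07042)/0.88170 + 317.7 = 267.1657, v = 804.0·(+0.13310)/0.88170 + 220.6 = 341.9712
M1: Pc = R·M1+t = (+0.02684, +0.11714, +0.84549); u = 632.7·(+0.02684)/0.84549 + 317.7 = 337.7816, v = 804.0·(+0.11714)/0.84549 + 220.6 = 331.9878
M2: Pc = R·M2+t = (+0.00222, +0.01750, +0.82330); u = 632.7·(+0.00222)/0.82330 + 317.7 = 319.4074, v = 804.0·(+0.01750)/0.82330 + 220.6 = 237.6896
M3: Pc = R·M3+t = (-0.09504, +0.03346, +0.85951); u = 632.7·(-0.09504)/0.85951 + 317.7 = 247.7433, v = 804.0·(+0.03346)/0.85951 + 220.6 = 251.9033

c0=(267.17, 341.97) c1=(337.78, 331.99) c2=(319.41, 237.69) c3=(247.74, 251.90)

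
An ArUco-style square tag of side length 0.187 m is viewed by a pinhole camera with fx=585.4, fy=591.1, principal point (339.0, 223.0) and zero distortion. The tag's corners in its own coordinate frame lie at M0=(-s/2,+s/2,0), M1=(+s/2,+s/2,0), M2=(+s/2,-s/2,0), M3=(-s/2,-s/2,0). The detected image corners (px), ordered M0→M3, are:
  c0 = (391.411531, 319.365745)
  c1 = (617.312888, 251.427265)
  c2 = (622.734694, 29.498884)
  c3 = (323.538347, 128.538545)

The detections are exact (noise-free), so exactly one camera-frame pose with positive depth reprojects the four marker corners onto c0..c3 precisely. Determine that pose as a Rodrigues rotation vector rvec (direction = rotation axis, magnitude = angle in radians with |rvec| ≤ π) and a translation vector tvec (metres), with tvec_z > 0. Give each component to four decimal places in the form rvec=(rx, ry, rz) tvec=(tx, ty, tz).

rvec=(0.6859, -0.0272, -0.3191) tvec=(0.1056, -0.0178, 0.4132)

Intrinsics K: fx=585.4, fy=591.1, cx=339.0, cy=223.0
Marker side s = 0.187 m; corners in marker frame (Z=0):
  M0 = (-0.0935, +0.0935, 0)
  M1 = (+0.0935, +0.0935, 0)
  M2 = (+0.0935, -0.0935, 0)
  M3 = (-0.0935, -0.0935, 0)
Detected image corners:
  c0 = (391.411531, 319.365745) px
  c1 = (617.312888, 251.427265) px
  c2 = (622.734694, 29.498884) px
  c3 = (323.538347, 128.538545) px
Planar DLT: solve 8×8 A·h = b for H (H[2,2]=1):
  H  [+1282.05769 +911.35326 +488.59714]
  H  [-469.78758 +1378.31449 +197.58423]
  H  [-0.19268 +1.51579 +1.00000]
B = K⁻¹H; ‖b₁‖=2.419925, ‖b₂‖=2.419925; λ = 2/(‖b₁‖+‖b₂‖) = 0.413236, sign → tz>0 ⇒ λ=+0.413236
r₁ = λ·B[:,0] = (+0.95112,-0.29839,-0.07962); r₂ = λ·B[:,1] = (+0.28060,+0.72727,+0.62638)
r₃ = r₁×r₂ = (-0.12900,-0.61810,+0.77544); SVD([r₁ r₂ r₃]) → R = UVᵀ:
  R  [+0.95112 +0.28060 -0.12900]
  R  [-0.29839 +0.72727 -0.61810]
  R  [-0.07962 +0.62638 +0.77544]
t = (+0.10560, -0.01777, +0.41324) m
tr R = 2.453826; θ = arccos((tr R − 1)/2) = 0.756981 rad = 43.372°
axis k = ((R−Rᵀ)₃₂, (R−Rᵀ)₁₃, (R−Rᵀ)₂₁) / (2 sinθ) = (+0.906091, -0.035950, -0.421553)
rvec = θ·k = (+0.685893, -0.027213, -0.319107)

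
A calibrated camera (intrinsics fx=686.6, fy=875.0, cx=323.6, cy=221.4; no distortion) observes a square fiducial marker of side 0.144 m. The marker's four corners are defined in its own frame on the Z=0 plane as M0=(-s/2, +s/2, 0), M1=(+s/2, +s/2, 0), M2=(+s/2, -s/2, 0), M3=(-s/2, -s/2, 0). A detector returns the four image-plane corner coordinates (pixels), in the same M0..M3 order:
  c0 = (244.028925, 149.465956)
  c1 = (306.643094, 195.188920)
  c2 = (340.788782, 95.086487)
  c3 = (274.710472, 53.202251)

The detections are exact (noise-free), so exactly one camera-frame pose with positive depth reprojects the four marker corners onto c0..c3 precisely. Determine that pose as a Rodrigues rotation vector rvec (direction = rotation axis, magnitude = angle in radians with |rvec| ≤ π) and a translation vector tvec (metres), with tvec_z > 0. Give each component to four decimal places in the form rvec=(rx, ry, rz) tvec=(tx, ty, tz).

Intrinsics K: fx=686.6, fy=875.0, cx=323.6, cy=221.4
Marker side s = 0.144 m; corners in marker frame (Z=0):
  M0 = (-0.0720, +0.0720, 0)
  M1 = (+0.0720, +0.0720, 0)
  M2 = (+0.0720, -0.0720, 0)
  M3 = (-0.0720, -0.0720, 0)
Detected image corners:
  c0 = (244.028925, 149.465956) px
  c1 = (306.643094, 195.188920) px
  c2 = (340.788782, 95.086487) px
  c3 = (274.710472, 53.202251) px
Planar DLT: solve 8×8 A·h = b for H (H[2,2]=1):
  H  [+342.34458 -168.34650 +290.48792]
  H  [+260.27407 +705.33996 +123.35580]
  H  [-0.35788 +0.19358 +1.00000]
B = K⁻¹H; ‖b₁‖=0.850817, ‖b₂‖=0.850817; λ = 2/(‖b₁‖+‖b₂‖) = 1.175341, sign → tz>0 ⇒ λ=+1.175341
r₁ = λ·B[:,0] = (+0.78428,+0.45604,-0.42063); r₂ = λ·B[:,1] = (-0.39542,+0.88987,+0.22753)
r₃ = r₁×r₂ = (+0.47807,-0.01212,+0.87824); SVD([r₁ r₂ r₃]) → R = UVᵀ:
  R  [+0.78428 -0.39542 +0.47807]
  R  [+0.45604 +0.88987 -0.01212]
  R  [-0.42063 +0.22753 +0.87824]
t = (-0.05668, -0.13170, +1.17534) m
tr R = 2.552394; θ = arccos((tr R − 1)/2) = 0.682185 rad = 39.086°
axis k = ((R−Rᵀ)₃₂, (R−Rᵀ)₁₃, (R−Rᵀ)₂₁) / (2 sinθ) = (+0.190051, +0.712697, +0.675236)
rvec = θ·k = (+0.129650, +0.486191, +0.460636)

rvec=(0.1296, 0.4862, 0.4606) tvec=(-0.0567, -0.1317, 1.1753)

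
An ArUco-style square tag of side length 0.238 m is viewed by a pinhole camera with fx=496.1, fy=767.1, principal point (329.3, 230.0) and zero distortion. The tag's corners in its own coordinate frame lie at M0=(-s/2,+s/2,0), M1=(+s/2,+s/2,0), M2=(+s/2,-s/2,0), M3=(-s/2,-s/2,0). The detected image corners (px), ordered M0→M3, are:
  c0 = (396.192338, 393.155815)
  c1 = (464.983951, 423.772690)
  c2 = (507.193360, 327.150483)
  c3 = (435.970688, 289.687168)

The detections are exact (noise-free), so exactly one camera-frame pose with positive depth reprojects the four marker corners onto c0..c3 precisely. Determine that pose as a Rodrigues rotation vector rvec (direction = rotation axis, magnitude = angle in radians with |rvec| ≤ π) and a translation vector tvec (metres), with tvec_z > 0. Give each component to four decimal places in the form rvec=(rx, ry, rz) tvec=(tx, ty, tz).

rvec=(0.4377, -0.2139, 0.3792) tvec=(0.3482, 0.2407, 1.4162)

Intrinsics K: fx=496.1, fy=767.1, cx=329.3, cy=230.0
Marker side s = 0.238 m; corners in marker frame (Z=0):
  M0 = (-0.1190, +0.1190, 0)
  M1 = (+0.1190, +0.1190, 0)
  M2 = (+0.1190, -0.1190, 0)
  M3 = (-0.1190, -0.1190, 0)
Detected image corners:
  c0 = (396.192338, 393.155815) px
  c1 = (464.983951, 423.772690) px
  c2 = (507.193360, 327.150483) px
  c3 = (435.970688, 289.687168) px
Planar DLT: solve 8×8 A·h = b for H (H[2,2]=1):
  H  [+383.46935 -54.15016 +451.27216]
  H  [+213.68049 +513.95437 +360.40331]
  H  [+0.19837 +0.26206 +1.00000]
B = K⁻¹H; ‖b₁‖=0.706120, ‖b₂‖=0.706120; λ = 2/(‖b₁‖+‖b₂‖) = 1.416190, sign → tz>0 ⇒ λ=+1.416190
r₁ = λ·B[:,0] = (+0.90820,+0.31026,+0.28093); r₂ = λ·B[:,1] = (-0.40093,+0.83757,+0.37113)
r₃ = r₁×r₂ = (-0.12015,-0.44969,+0.88506); SVD([r₁ r₂ r₃]) → R = UVᵀ:
  R  [+0.90820 -0.40093 -0.12015]
  R  [+0.31026 +0.83757 -0.44969]
  R  [+0.28093 +0.37113 +0.88506]
t = (+0.34819, +0.24075, +1.41619) m
tr R = 2.630826; θ = arccos((tr R − 1)/2) = 0.617354 rad = 35.372°
axis k = ((R−Rᵀ)₃₂, (R−Rᵀ)₁₃, (R−Rᵀ)₂₁) / (2 sinθ) = (+0.708980, -0.346423, +0.614279)
rvec = θ·k = (+0.437691, -0.213866, +0.379228)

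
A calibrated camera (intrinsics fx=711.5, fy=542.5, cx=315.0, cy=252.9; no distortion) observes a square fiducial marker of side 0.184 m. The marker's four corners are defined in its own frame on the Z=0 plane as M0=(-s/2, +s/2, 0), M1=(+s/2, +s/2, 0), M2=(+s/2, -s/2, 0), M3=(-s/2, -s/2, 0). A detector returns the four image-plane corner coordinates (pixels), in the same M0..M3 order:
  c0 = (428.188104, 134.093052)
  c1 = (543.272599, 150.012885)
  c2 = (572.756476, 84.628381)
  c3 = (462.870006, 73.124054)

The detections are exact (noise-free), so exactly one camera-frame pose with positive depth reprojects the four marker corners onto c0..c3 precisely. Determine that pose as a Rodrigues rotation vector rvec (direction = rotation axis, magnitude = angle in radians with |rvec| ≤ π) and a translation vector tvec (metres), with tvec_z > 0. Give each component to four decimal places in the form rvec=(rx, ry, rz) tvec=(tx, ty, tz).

rvec=(-0.4743, 0.2969, 0.3433) tvec=(0.3020, -0.3064, 1.1574)

Intrinsics K: fx=711.5, fy=542.5, cx=315.0, cy=252.9
Marker side s = 0.184 m; corners in marker frame (Z=0):
  M0 = (-0.0920, +0.0920, 0)
  M1 = (+0.0920, +0.0920, 0)
  M2 = (+0.0920, -0.0920, 0)
  M3 = (-0.0920, -0.0920, 0)
Detected image corners:
  c0 = (428.188104, 134.093052) px
  c1 = (543.272599, 150.012885) px
  c2 = (572.756476, 84.628381) px
  c3 = (462.870006, 73.124054) px
Planar DLT: solve 8×8 A·h = b for H (H[2,2]=1):
  H  [+457.16681 -344.62483 +500.68614]
  H  [+40.30554 +305.61849 +109.28755]
  H  [-0.30637 -0.33853 +1.00000]
B = K⁻¹H; ‖b₁‖=0.864038, ‖b₂‖=0.864038; λ = 2/(‖b₁‖+‖b₂‖) = 1.157356, sign → tz>0 ⇒ λ=+1.157356
r₁ = λ·B[:,0] = (+0.90063,+0.25128,-0.35458); r₂ = λ·B[:,1] = (-0.38712,+0.83464,-0.39180)
r₃ = r₁×r₂ = (+0.19750,+0.49013,+0.84898); SVD([r₁ r₂ r₃]) → R = UVᵀ:
  R  [+0.90063 -0.38712 +0.19750]
  R  [+0.25128 +0.83464 +0.49013]
  R  [-0.35458 -0.39180 +0.84898]
t = (+0.30205, -0.30638, +1.15736) m
tr R = 2.584255; θ = arccos((tr R − 1)/2) = 0.656510 rad = 37.615°
axis k = ((R−Rᵀ)₃₂, (R−Rᵀ)₁₃, (R−Rᵀ)₂₁) / (2 sinθ) = (-0.722467, +0.452256, +0.522978)
rvec = θ·k = (-0.474307, +0.296910, +0.343340)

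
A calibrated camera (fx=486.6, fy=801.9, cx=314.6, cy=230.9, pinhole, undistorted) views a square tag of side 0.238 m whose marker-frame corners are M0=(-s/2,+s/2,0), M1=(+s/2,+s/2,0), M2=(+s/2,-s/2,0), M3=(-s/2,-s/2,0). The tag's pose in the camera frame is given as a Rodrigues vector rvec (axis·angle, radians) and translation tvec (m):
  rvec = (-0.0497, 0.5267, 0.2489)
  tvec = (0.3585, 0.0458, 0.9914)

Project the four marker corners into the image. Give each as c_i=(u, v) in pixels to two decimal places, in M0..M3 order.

Intrinsics K: fx=486.6, fy=801.9, cx=314.6, cy=230.9
Marker side s = 0.238 m; corners in marker frame (Z=0):
  M0 = (-0.1190, +0.1190, 0)
  M1 = (+0.1190, +0.1190, 0)
  M2 = (+0.1190, -0.1190, 0)
  M3 = (-0.1190, -0.1190, 0)
rvec = (-0.0497, 0.5267, 0.2489), |rvec| = θ = 0.58467 rad = 33.499°
Rodrigues: sinθ=0.55192, 1−cosθ=0.16610; R = I + sinθ·[k]× + (1−cosθ)·[k]×²:
    [+0.83510 -0.24768 +0.49119]
    [+0.22224 +0.96870 +0.11062]
    [-0.50321 +0.01679 +0.86400]
t = (0.3585, 0.0458, 0.9914) m
M0: Pc = R·M0+t = (+0.22965, +0.13463, +1.05328); u = 486.6·(+0.22965)/1.05328 + 314.6 = 420.6948, v = 801.9·(+0.13463)/1.05328 + 230.9 = 333.3974
M1: Pc = R·M1+t = (+0.42840, +0.18752, +0.93352); u = 486.6·(+0.42840)/0.93352 + 314.6 = 537.9073, v = 801.9·(+0.18752)/0.93352 + 230.9 = 391.9830
M2: Pc = R·M2+t = (+0.48735, -0.04303, +0.92952); u = 486.6·(+0.48735)/0.92952 + 314.6 = 569.7259, v = 801.9·(-0.04303)/0.92952 + 230.9 = 193.7793
M3: Pc = R·M3+t = (+0.28860, -0.09592, +1.04928); u = 486.6·(+0.28860)/1.04928 + 314.6 = 448.4354, v = 801.9·(-0.09592)/1.04928 + 230.9 = 157.5935

c0=(420.69, 333.40) c1=(537.91, 391.98) c2=(569.73, 193.78) c3=(448.44, 157.59)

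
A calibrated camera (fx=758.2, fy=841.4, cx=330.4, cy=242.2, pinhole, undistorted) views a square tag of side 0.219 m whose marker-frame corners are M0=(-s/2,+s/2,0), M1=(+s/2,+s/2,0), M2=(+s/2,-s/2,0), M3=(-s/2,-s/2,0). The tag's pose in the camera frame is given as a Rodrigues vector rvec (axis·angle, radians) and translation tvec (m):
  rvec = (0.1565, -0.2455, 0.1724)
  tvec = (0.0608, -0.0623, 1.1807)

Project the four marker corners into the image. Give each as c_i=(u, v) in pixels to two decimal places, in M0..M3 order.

c0=(288.56, 262.25) c1=(420.18, 283.96) c2=(448.52, 134.79) c3=(314.94, 105.24)

Intrinsics K: fx=758.2, fy=841.4, cx=330.4, cy=242.2
Marker side s = 0.219 m; corners in marker frame (Z=0):
  M0 = (-0.1095, +0.1095, 0)
  M1 = (+0.1095, +0.1095, 0)
  M2 = (+0.1095, -0.1095, 0)
  M3 = (-0.1095, -0.1095, 0)
rvec = (0.1565, -0.2455, 0.1724), |rvec| = θ = 0.33836 rad = 19.386°
Rodrigues: sinθ=0.33194, 1−cosθ=0.05670; R = I + sinθ·[k]× + (1−cosθ)·[k]×²:
    [+0.95543 -0.18816 -0.22748]
    [+0.15010 +0.97315 -0.17449]
    [+0.25420 +0.13257 +0.95802]
t = (0.0608, -0.0623, 1.1807) m
M0: Pc = R·M0+t = (-0.06442, +0.02782, +1.16738); u = 758.2·(-0.06442)/1.16738 + 330.4 = 288.5581, v = 841.4·(+0.02782)/1.16738 + 242.2 = 262.2543
M1: Pc = R·M1+t = (+0.14482, +0.06070, +1.22305); u = 758.2·(+0.14482)/1.22305 + 330.4 = 420.1754, v = 841.4·(+0.06070)/1.22305 + 242.2 = 283.9560
M2: Pc = R·M2+t = (+0.18602, -0.15242, +1.19402); u = 758.2·(+0.18602)/1.19402 + 330.4 = 448.5243, v = 841.4·(-0.15242)/1.19402 + 242.2 = 134.7901
M3: Pc = R·M3+t = (-0.02322, -0.18530, +1.13835); u = 758.2·(-0.02322)/1.13835 + 330.4 = 314.9365, v = 841.4·(-0.18530)/1.13835 + 242.2 = 105.2400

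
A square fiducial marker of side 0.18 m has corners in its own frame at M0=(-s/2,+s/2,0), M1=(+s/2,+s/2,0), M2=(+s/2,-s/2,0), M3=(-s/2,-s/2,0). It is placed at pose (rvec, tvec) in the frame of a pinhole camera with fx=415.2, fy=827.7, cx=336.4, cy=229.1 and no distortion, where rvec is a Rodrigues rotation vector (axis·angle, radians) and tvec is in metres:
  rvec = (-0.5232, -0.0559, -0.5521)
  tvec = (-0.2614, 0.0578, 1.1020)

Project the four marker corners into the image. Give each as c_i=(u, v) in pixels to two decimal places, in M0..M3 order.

Intrinsics K: fx=415.2, fy=827.7, cx=336.4, cy=229.1
Marker side s = 0.18 m; corners in marker frame (Z=0):
  M0 = (-0.0900, +0.0900, 0)
  M1 = (+0.0900, +0.0900, 0)
  M2 = (+0.0900, -0.0900, 0)
  M3 = (-0.0900, -0.0900, 0)
rvec = (-0.5232, -0.0559, -0.5521), |rvec| = θ = 0.76268 rad = 43.698°
Rodrigues: sinθ=0.69086, 1−cosθ=0.27701; R = I + sinθ·[k]× + (1−cosθ)·[k]×²:
    [+0.85335 +0.51404 +0.08693]
    [-0.48618 +0.72448 +0.48863]
    [+0.18820 -0.45924 +0.86815]
t = (-0.2614, 0.0578, 1.1020) m
M0: Pc = R·M0+t = (-0.29194, +0.16676, +1.04373); u = 415.2·(-0.29194)/1.04373 + 336.4 = 220.2660, v = 827.7·(+0.16676)/1.04373 + 229.1 = 361.3436
M1: Pc = R·M1+t = (-0.13833, +0.07925, +1.07761); u = 415.2·(-0.13833)/1.07761 + 336.4 = 283.0998, v = 827.7·(+0.07925)/1.07761 + 229.1 = 289.9685
M2: Pc = R·M2+t = (-0.23086, -0.05116, +1.16027); u = 415.2·(-0.23086)/1.16027 + 336.4 = 253.7865, v = 827.7·(-0.05116)/1.16027 + 229.1 = 192.6045
M3: Pc = R·M3+t = (-0.38447, +0.03635, +1.12639); u = 415.2·(-0.38447)/1.12639 + 336.4 = 194.6823, v = 827.7·(+0.03635)/1.12639 + 229.1 = 255.8135

c0=(220.27, 361.34) c1=(283.10, 289.97) c2=(253.79, 192.60) c3=(194.68, 255.81)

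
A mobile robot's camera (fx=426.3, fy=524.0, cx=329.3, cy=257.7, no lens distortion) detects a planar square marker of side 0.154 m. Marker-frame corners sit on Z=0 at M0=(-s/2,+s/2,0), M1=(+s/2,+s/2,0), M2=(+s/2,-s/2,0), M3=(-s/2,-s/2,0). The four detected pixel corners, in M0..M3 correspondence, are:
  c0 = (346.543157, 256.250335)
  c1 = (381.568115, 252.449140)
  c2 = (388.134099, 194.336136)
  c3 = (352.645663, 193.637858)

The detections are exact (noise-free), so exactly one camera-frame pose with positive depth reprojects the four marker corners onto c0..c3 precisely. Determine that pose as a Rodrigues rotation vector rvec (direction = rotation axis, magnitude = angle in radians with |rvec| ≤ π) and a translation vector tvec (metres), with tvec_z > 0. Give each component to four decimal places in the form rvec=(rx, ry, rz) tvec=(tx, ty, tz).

Intrinsics K: fx=426.3, fy=524.0, cx=329.3, cy=257.7
Marker side s = 0.154 m; corners in marker frame (Z=0):
  M0 = (-0.0770, +0.0770, 0)
  M1 = (+0.0770, +0.0770, 0)
  M2 = (+0.0770, -0.0770, 0)
  M3 = (-0.0770, -0.0770, 0)
Detected image corners:
  c0 = (346.543157, 256.250335) px
  c1 = (381.568115, 252.449140) px
  c2 = (388.134099, 194.336136) px
  c3 = (352.645663, 193.637858) px
Planar DLT: solve 8×8 A·h = b for H (H[2,2]=1):
  H  [+408.30025 +22.38664 +367.84359]
  H  [+99.23246 +430.22507 +224.54152]
  H  [+0.48848 +0.17312 +1.00000]
B = K⁻¹H; ‖b₁‖=0.760339, ‖b₂‖=0.760339; λ = 2/(‖b₁‖+‖b₂‖) = 1.315203, sign → tz>0 ⇒ λ=+1.315203
r₁ = λ·B[:,0] = (+0.76340,-0.06689,+0.64245); r₂ = λ·B[:,1] = (-0.10682,+0.96786,+0.22769)
r₃ = r₁×r₂ = (-0.63703,-0.24245,+0.73172); SVD([r₁ r₂ r₃]) → R = UVᵀ:
  R  [+0.76340 -0.10682 -0.63703]
  R  [-0.06689 +0.96786 -0.24245]
  R  [+0.64245 +0.22769 +0.73172]
t = (+0.11891, -0.08323, +1.31520) m
tr R = 2.462981; θ = arccos((tr R − 1)/2) = 0.750291 rad = 42.988°
axis k = ((R−Rᵀ)₃₂, (R−Rᵀ)₁₃, (R−Rᵀ)₂₁) / (2 sinθ) = (+0.344750, -0.938238, +0.029281)
rvec = θ·k = (+0.258663, -0.703951, +0.021969)

rvec=(0.2587, -0.7040, 0.0220) tvec=(0.1189, -0.0832, 1.3152)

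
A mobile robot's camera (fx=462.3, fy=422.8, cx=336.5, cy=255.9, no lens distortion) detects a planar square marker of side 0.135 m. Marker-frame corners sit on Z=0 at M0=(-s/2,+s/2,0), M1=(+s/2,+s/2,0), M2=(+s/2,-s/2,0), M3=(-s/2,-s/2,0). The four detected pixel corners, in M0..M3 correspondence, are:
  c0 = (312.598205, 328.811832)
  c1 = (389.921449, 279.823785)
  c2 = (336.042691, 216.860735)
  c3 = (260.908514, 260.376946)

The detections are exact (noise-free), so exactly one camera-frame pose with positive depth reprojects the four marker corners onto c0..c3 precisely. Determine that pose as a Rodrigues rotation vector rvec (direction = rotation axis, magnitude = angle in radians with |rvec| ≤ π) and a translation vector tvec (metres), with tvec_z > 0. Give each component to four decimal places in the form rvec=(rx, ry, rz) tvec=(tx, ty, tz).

rvec=(-0.3532, -0.1185, -0.6070) tvec=(-0.0169, 0.0225, 0.6733)

Intrinsics K: fx=462.3, fy=422.8, cx=336.5, cy=255.9
Marker side s = 0.135 m; corners in marker frame (Z=0):
  M0 = (-0.0675, +0.0675, 0)
  M1 = (+0.0675, +0.0675, 0)
  M2 = (+0.0675, -0.0675, 0)
  M3 = (-0.0675, -0.0675, 0)
Detected image corners:
  c0 = (312.598205, 328.811832) px
  c1 = (389.921449, 279.823785) px
  c2 = (336.042691, 216.860735) px
  c3 = (260.908514, 260.376946) px
Planar DLT: solve 8×8 A·h = b for H (H[2,2]=1):
  H  [+666.45482 +251.40815 +324.90936]
  H  [-256.75819 +369.44379 +270.02415]
  H  [+0.31408 -0.43020 +1.00000]
B = K⁻¹H; ‖b₁‖=1.485197, ‖b₂‖=1.485197; λ = 2/(‖b₁‖+‖b₂‖) = 0.673311, sign → tz>0 ⇒ λ=+0.673311
r₁ = λ·B[:,0] = (+0.81672,-0.53688,+0.21147); r₂ = λ·B[:,1] = (+0.57700,+0.76366,-0.28966)
r₃ = r₁×r₂ = (-0.00598,+0.35859,+0.93348); SVD([r₁ r₂ r₃]) → R = UVᵀ:
  R  [+0.81672 +0.57700 -0.00598]
  R  [-0.53688 +0.76366 +0.35859]
  R  [+0.21147 -0.28966 +0.93348]
t = (-0.01688, +0.02249, +0.67331) m
tr R = 2.513857; θ = arccos((tr R − 1)/2) = 0.712196 rad = 40.806°
axis k = ((R−Rᵀ)₃₂, (R−Rᵀ)₁₃, (R−Rᵀ)₂₁) / (2 sinθ) = (-0.495983, -0.166374, -0.852244)
rvec = θ·k = (-0.353237, -0.118491, -0.606965)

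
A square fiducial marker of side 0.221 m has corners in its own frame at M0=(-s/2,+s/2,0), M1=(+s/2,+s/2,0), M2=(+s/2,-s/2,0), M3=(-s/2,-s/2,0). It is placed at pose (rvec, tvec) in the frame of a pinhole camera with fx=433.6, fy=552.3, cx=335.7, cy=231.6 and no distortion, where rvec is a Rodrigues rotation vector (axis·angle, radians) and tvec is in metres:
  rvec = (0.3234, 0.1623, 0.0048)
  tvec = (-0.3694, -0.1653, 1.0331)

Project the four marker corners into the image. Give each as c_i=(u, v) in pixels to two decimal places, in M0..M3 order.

c0=(145.53, 199.09) c1=(229.23, 201.57) c2=(219.55, 81.40) c3=(130.41, 82.88)

Intrinsics K: fx=433.6, fy=552.3, cx=335.7, cy=231.6
Marker side s = 0.221 m; corners in marker frame (Z=0):
  M0 = (-0.1105, +0.1105, 0)
  M1 = (+0.1105, +0.1105, 0)
  M2 = (+0.1105, -0.1105, 0)
  M3 = (-0.1105, -0.1105, 0)
rvec = (0.3234, 0.1623, 0.0048), |rvec| = θ = 0.36187 rad = 20.734°
Rodrigues: sinθ=0.35403, 1−cosθ=0.06476; R = I + sinθ·[k]× + (1−cosθ)·[k]×²:
    [+0.98696 +0.02126 +0.15955]
    [+0.03065 +0.94826 -0.31600]
    [-0.15801 +0.31677 +0.93525]
t = (-0.3694, -0.1653, 1.0331) m
M0: Pc = R·M0+t = (-0.47611, -0.06390, +1.08556); u = 433.6·(-0.47611)/1.08556 + 335.7 = 145.5305, v = 552.3·(-0.06390)/1.08556 + 231.6 = 199.0876
M1: Pc = R·M1+t = (-0.25799, -0.05713, +1.05064); u = 433.6·(-0.25799)/1.05064 + 335.7 = 229.2271, v = 552.3·(-0.05713)/1.05064 + 231.6 = 201.5682
M2: Pc = R·M2+t = (-0.26269, -0.26670, +0.98064); u = 433.6·(-0.26269)/0.98064 + 335.7 = 219.5483, v = 552.3·(-0.26670)/0.98064 + 231.6 = 81.3954
M3: Pc = R·M3+t = (-0.48081, -0.27347, +1.01556); u = 433.6·(-0.48081)/1.01556 + 335.7 = 130.4150, v = 552.3·(-0.27347)/1.01556 + 231.6 = 82.8760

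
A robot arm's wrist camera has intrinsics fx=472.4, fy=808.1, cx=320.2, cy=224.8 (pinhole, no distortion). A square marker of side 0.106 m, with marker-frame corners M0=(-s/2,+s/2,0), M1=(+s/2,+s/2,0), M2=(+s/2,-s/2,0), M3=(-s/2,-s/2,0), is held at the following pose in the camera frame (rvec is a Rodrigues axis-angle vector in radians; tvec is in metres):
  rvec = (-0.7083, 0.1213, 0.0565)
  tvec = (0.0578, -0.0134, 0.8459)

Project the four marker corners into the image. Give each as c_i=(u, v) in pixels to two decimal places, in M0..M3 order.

Intrinsics K: fx=472.4, fy=808.1, cx=320.2, cy=224.8
Marker side s = 0.106 m; corners in marker frame (Z=0):
  M0 = (-0.0530, +0.0530, 0)
  M1 = (+0.0530, +0.0530, 0)
  M2 = (+0.0530, -0.0530, 0)
  M3 = (-0.0530, -0.0530, 0)
rvec = (-0.7083, 0.1213, 0.0565), |rvec| = θ = 0.72083 rad = 41.300°
Rodrigues: sinθ=0.66001, 1−cosθ=0.24874; R = I + sinθ·[k]× + (1−cosθ)·[k]×²:
    [+0.99143 -0.09286 +0.09191]
    [+0.01060 +0.75830 +0.65182]
    [-0.13022 -0.64525 +0.75279]
t = (0.0578, -0.0134, 0.8459) m
M0: Pc = R·M0+t = (+0.00033, +0.02623, +0.81860); u = 472.4·(+0.00033)/0.81860 + 320.2 = 320.3919, v = 808.1·(+0.02623)/0.81860 + 224.8 = 250.6916
M1: Pc = R·M1+t = (+0.10542, +0.02735, +0.80480); u = 472.4·(+0.10542)/0.80480 + 320.2 = 382.0816, v = 808.1·(+0.02735)/0.80480 + 224.8 = 252.2641
M2: Pc = R·M2+t = (+0.11527, -0.05303, +0.87320); u = 472.4·(+0.11527)/0.87320 + 320.2 = 382.5598, v = 808.1·(-0.05303)/0.87320 + 224.8 = 175.7251
M3: Pc = R·M3+t = (+0.01018, -0.05415, +0.88700); u = 472.4·(+0.01018)/0.88700 + 320.2 = 325.6196, v = 808.1·(-0.05415)/0.88700 + 224.8 = 175.4650

c0=(320.39, 250.69) c1=(382.08, 252.26) c2=(382.56, 175.73) c3=(325.62, 175.46)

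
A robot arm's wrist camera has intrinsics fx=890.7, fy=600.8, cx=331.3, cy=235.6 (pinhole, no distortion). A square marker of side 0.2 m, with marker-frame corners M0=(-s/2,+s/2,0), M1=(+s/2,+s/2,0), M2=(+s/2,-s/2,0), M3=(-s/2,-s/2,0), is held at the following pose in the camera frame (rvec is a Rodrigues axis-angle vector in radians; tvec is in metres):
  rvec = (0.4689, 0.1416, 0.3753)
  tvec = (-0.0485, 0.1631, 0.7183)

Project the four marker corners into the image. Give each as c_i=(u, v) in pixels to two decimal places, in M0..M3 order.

c0=(131.44, 397.37) c1=(345.05, 460.11) c2=(432.37, 342.77) c3=(188.15, 273.04)

Intrinsics K: fx=890.7, fy=600.8, cx=331.3, cy=235.6
Marker side s = 0.2 m; corners in marker frame (Z=0):
  M0 = (-0.1000, +0.1000, 0)
  M1 = (+0.1000, +0.1000, 0)
  M2 = (+0.1000, -0.1000, 0)
  M3 = (-0.1000, -0.1000, 0)
rvec = (0.4689, 0.1416, 0.3753), |rvec| = θ = 0.61706 rad = 35.355°
Rodrigues: sinθ=0.57864, 1−cosθ=0.18442; R = I + sinθ·[k]× + (1−cosθ)·[k]×²:
    [+0.92207 -0.31977 +0.21802]
    [+0.38409 +0.82529 -0.41397]
    [-0.04755 +0.46544 +0.88380]
t = (-0.0485, 0.1631, 0.7183) m
M0: Pc = R·M0+t = (-0.17268, +0.20722, +0.76960); u = 890.7·(-0.17268)/0.76960 + 331.3 = 131.4427, v = 600.8·(+0.20722)/0.76960 + 235.6 = 397.3697
M1: Pc = R·M1+t = (+0.01173, +0.28404, +0.76009); u = 890.7·(+0.01173)/0.76009 + 331.3 = 345.0452, v = 600.8·(+0.28404)/0.76009 + 235.6 = 460.1134
M2: Pc = R·M2+t = (+0.07568, +0.11898, +0.66700); u = 890.7·(+0.07568)/0.66700 + 331.3 = 432.3676, v = 600.8·(+0.11898)/0.66700 + 235.6 = 342.7709
M3: Pc = R·M3+t = (-0.10873, +0.04216, +0.67651); u = 890.7·(-0.10873)/0.67651 + 331.3 = 188.1457, v = 600.8·(+0.04216)/0.67651 + 235.6 = 273.0433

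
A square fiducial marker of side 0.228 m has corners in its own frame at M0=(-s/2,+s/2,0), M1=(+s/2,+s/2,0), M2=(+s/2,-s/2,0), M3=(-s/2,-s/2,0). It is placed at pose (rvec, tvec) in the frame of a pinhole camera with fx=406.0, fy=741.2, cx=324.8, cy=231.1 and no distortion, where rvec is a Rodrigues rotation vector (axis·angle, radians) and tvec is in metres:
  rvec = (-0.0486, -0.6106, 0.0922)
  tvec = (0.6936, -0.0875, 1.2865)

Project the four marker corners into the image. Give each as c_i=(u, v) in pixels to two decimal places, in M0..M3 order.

Intrinsics K: fx=406.0, fy=741.2, cx=324.8, cy=231.1
Marker side s = 0.228 m; corners in marker frame (Z=0):
  M0 = (-0.1140, +0.1140, 0)
  M1 = (+0.1140, +0.1140, 0)
  M2 = (+0.1140, -0.1140, 0)
  M3 = (-0.1140, -0.1140, 0)
rvec = (-0.0486, -0.6106, 0.0922), |rvec| = θ = 0.61943 rad = 35.491°
Rodrigues: sinθ=0.58057, 1−cosθ=0.18579; R = I + sinθ·[k]× + (1−cosθ)·[k]×²:
    [+0.81535 -0.07205 -0.57446]
    [+0.10079 +0.99474 +0.01829]
    [+0.57013 -0.07281 +0.81832]
t = (0.6936, -0.0875, 1.2865) m
M0: Pc = R·M0+t = (+0.59244, +0.01441, +1.21321); u = 406.0·(+0.59244)/1.21321 + 324.8 = 523.0593, v = 741.2·(+0.01441)/1.21321 + 231.1 = 239.9042
M1: Pc = R·M1+t = (+0.77834, +0.03739, +1.34319); u = 406.0·(+0.77834)/1.34319 + 324.8 = 560.0637, v = 741.2·(+0.03739)/1.34319 + 231.1 = 251.7324
M2: Pc = R·M2+t = (+0.79476, -0.18941, +1.35979); u = 406.0·(+0.79476)/1.35979 + 324.8 = 562.0961, v = 741.2·(-0.18941)/1.35979 + 231.1 = 127.8555
M3: Pc = R·M3+t = (+0.60886, -0.21239, +1.22981); u = 406.0·(+0.60886)/1.22981 + 324.8 = 525.8060, v = 741.2·(-0.21239)/1.22981 + 231.1 = 103.0933

c0=(523.06, 239.90) c1=(560.06, 251.73) c2=(562.10, 127.86) c3=(525.81, 103.09)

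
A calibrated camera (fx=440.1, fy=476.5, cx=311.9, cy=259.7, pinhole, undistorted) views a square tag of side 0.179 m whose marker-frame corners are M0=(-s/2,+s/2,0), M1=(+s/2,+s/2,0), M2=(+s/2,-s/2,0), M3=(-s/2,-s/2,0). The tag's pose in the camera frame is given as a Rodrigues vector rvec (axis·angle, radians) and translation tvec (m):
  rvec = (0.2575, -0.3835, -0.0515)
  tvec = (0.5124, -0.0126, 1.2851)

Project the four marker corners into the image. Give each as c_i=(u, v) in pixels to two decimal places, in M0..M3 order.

c0=(460.10, 290.57) c1=(507.35, 282.83) c2=(514.26, 220.00) c3=(465.60, 224.71)

Intrinsics K: fx=440.1, fy=476.5, cx=311.9, cy=259.7
Marker side s = 0.179 m; corners in marker frame (Z=0):
  M0 = (-0.0895, +0.0895, 0)
  M1 = (+0.0895, +0.0895, 0)
  M2 = (+0.0895, -0.0895, 0)
  M3 = (-0.0895, -0.0895, 0)
rvec = (0.2575, -0.3835, -0.0515), |rvec| = θ = 0.46479 rad = 26.631°
Rodrigues: sinθ=0.44824, 1−cosθ=0.10608; R = I + sinθ·[k]× + (1−cosθ)·[k]×²:
    [+0.92648 +0.00117 -0.37635]
    [-0.09816 +0.96614 -0.23863]
    [+0.36333 +0.25803 +0.89522]
t = (0.5124, -0.0126, 1.2851) m
M0: Pc = R·M0+t = (+0.42959, +0.08265, +1.27568); u = 440.1·(+0.42959)/1.27568 + 311.9 = 460.1042, v = 476.5·(+0.08265)/1.27568 + 259.7 = 290.5737
M1: Pc = R·M1+t = (+0.59542, +0.06508, +1.34071); u = 440.1·(+0.59542)/1.34071 + 311.9 = 507.3532, v = 476.5·(+0.06508)/1.34071 + 259.7 = 282.8314
M2: Pc = R·M2+t = (+0.59521, -0.10785, +1.29452); u = 440.1·(+0.59521)/1.29452 + 311.9 = 514.2554, v = 476.5·(-0.10785)/1.29452 + 259.7 = 220.0000
M3: Pc = R·M3+t = (+0.42938, -0.09028, +1.22949); u = 440.1·(+0.42938)/1.22949 + 311.9 = 465.5965, v = 476.5·(-0.09028)/1.22949 + 259.7 = 224.7096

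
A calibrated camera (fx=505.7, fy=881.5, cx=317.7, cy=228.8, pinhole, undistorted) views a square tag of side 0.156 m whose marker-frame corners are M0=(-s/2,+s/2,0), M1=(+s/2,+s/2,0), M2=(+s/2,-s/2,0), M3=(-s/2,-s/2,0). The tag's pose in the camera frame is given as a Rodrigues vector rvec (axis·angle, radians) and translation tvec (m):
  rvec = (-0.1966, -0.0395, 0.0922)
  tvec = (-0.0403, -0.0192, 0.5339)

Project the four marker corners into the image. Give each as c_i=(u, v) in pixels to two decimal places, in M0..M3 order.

Intrinsics K: fx=505.7, fy=881.5, cx=317.7, cy=228.8
Marker side s = 0.156 m; corners in marker frame (Z=0):
  M0 = (-0.0780, +0.0780, 0)
  M1 = (+0.0780, +0.0780, 0)
  M2 = (+0.0780, -0.0780, 0)
  M3 = (-0.0780, -0.0780, 0)
rvec = (-0.1966, -0.0395, 0.0922), |rvec| = θ = 0.22071 rad = 12.646°
Rodrigues: sinθ=0.21892, 1−cosθ=0.02426; R = I + sinθ·[k]× + (1−cosθ)·[k]×²:
    [+0.99499 -0.08759 -0.04821]
    [+0.09532 +0.97652 +0.19319]
    [+0.03015 -0.19682 +0.97998]
t = (-0.0403, -0.0192, 0.5339) m
M0: Pc = R·M0+t = (-0.12474, +0.04953, +0.51620); u = 505.7·(-0.12474)/0.51620 + 317.7 = 195.4955, v = 881.5·(+0.04953)/0.51620 + 228.8 = 313.3876
M1: Pc = R·M1+t = (+0.03048, +0.06440, +0.52090); u = 505.7·(+0.03048)/0.52090 + 317.7 = 347.2882, v = 881.5·(+0.06440)/0.52090 + 228.8 = 337.7877
M2: Pc = R·M2+t = (+0.04414, -0.08793, +0.55160); u = 505.7·(+0.04414)/0.55160 + 317.7 = 358.1676, v = 881.5·(-0.08793)/0.55160 + 228.8 = 88.2764
M3: Pc = R·M3+t = (-0.11108, -0.10280, +0.54690); u = 505.7·(-0.11108)/0.54690 + 317.7 = 214.9904, v = 881.5·(-0.10280)/0.54690 + 228.8 = 63.1001

c0=(195.50, 313.39) c1=(347.29, 337.79) c2=(358.17, 88.28) c3=(214.99, 63.10)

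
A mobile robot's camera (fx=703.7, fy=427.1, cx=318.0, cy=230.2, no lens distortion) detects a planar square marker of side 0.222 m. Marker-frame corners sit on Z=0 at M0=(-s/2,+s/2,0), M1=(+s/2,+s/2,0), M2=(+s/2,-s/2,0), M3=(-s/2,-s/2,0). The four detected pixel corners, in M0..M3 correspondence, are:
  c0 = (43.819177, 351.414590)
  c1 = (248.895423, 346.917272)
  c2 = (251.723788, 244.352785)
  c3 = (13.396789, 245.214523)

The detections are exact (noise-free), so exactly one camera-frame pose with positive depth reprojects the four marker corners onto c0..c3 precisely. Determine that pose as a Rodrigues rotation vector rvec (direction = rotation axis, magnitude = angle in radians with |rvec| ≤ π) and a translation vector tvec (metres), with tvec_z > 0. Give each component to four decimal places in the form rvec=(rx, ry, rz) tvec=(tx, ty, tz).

rvec=(0.5070, -0.1243, 0.0304) tvec=(-0.1814, 0.1199, 0.7256)

Intrinsics K: fx=703.7, fy=427.1, cx=318.0, cy=230.2
Marker side s = 0.222 m; corners in marker frame (Z=0):
  M0 = (-0.1110, +0.1110, 0)
  M1 = (+0.1110, +0.1110, 0)
  M2 = (+0.1110, -0.1110, 0)
  M3 = (-0.1110, -0.1110, 0)
Detected image corners:
  c0 = (43.819177, 351.414590) px
  c1 = (248.895423, 346.917272) px
  c2 = (251.723788, 244.352785) px
  c3 = (13.396789, 245.214523) px
Planar DLT: solve 8×8 A·h = b for H (H[2,2]=1):
  H  [+1017.38945 +153.40914 +142.10823]
  H  [+38.98584 +667.44896 +300.80002]
  H  [+0.17395 +0.66476 +1.00000]
B = K⁻¹H; ‖b₁‖=1.378187, ‖b₂‖=1.378187; λ = 2/(‖b₁‖+‖b₂‖) = 0.725591, sign → tz>0 ⇒ λ=+0.725591
r₁ = λ·B[:,0] = (+0.99200,-0.00180,+0.12622); r₂ = λ·B[:,1] = (-0.05979,+0.87394,+0.48234)
r₃ = r₁×r₂ = (-0.11118,-0.48603,+0.86684); SVD([r₁ r₂ r₃]) → R = UVᵀ:
  R  [+0.99200 -0.05979 -0.11118]
  R  [-0.00180 +0.87394 -0.48603]
  R  [+0.12622 +0.48234 +0.86684]
t = (-0.18136, +0.11994, +0.72559) m
tr R = 2.732782; θ = arccos((tr R − 1)/2) = 0.522868 rad = 29.958°
axis k = ((R−Rᵀ)₃₂, (R−Rᵀ)₁₃, (R−Rᵀ)₂₁) / (2 sinθ) = (+0.969603, -0.237696, +0.058063)
rvec = θ·k = (+0.506974, -0.124284, +0.030359)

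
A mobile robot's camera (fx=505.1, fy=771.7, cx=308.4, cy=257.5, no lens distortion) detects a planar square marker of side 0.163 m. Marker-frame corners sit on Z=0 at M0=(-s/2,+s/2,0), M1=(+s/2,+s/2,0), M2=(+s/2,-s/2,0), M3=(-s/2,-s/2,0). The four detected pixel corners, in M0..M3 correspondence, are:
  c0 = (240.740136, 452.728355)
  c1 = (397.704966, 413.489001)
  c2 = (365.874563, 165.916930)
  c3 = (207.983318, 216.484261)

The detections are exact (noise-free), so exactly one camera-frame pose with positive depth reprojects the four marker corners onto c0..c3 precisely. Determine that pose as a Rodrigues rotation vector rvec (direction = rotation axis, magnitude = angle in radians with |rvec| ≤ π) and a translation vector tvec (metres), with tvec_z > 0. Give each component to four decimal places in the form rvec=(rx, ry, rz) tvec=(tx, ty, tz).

Intrinsics K: fx=505.1, fy=771.7, cx=308.4, cy=257.5
Marker side s = 0.163 m; corners in marker frame (Z=0):
  M0 = (-0.0815, +0.0815, 0)
  M1 = (+0.0815, +0.0815, 0)
  M2 = (+0.0815, -0.0815, 0)
  M3 = (-0.0815, -0.0815, 0)
Detected image corners:
  c0 = (240.740136, 452.728355) px
  c1 = (397.704966, 413.489001) px
  c2 = (365.874563, 165.916930) px
  c3 = (207.983318, 216.484261) px
Planar DLT: solve 8×8 A·h = b for H (H[2,2]=1):
  H  [+883.87584 +225.92895 +301.46224]
  H  [-359.59446 +1511.91039 +313.55168]
  H  [-0.27029 +0.09155 +1.00000]
B = K⁻¹H; ‖b₁‖=1.970089, ‖b₂‖=1.970089; λ = 2/(‖b₁‖+‖b₂‖) = 0.507591, sign → tz>0 ⇒ λ=+0.507591
r₁ = λ·B[:,0] = (+0.97200,-0.19075,-0.13720); r₂ = λ·B[:,1] = (+0.19867,+0.97896,+0.04647)
r₃ = r₁×r₂ = (+0.12545,-0.07243,+0.98945); SVD([r₁ r₂ r₃]) → R = UVᵀ:
  R  [+0.97200 +0.19867 +0.12545]
  R  [-0.19075 +0.97896 -0.07243]
  R  [-0.13720 +0.04647 +0.98945]
t = (-0.00697, +0.03687, +0.50759) m
tr R = 2.940422; θ = arccos((tr R − 1)/2) = 0.244697 rad = 14.020°
axis k = ((R−Rᵀ)₃₂, (R−Rᵀ)₁₃, (R−Rᵀ)₂₁) / (2 sinθ) = (+0.245384, +0.542070, -0.803708)
rvec = θ·k = (+0.060045, +0.132643, -0.196665)

rvec=(0.0600, 0.1326, -0.1967) tvec=(-0.0070, 0.0369, 0.5076)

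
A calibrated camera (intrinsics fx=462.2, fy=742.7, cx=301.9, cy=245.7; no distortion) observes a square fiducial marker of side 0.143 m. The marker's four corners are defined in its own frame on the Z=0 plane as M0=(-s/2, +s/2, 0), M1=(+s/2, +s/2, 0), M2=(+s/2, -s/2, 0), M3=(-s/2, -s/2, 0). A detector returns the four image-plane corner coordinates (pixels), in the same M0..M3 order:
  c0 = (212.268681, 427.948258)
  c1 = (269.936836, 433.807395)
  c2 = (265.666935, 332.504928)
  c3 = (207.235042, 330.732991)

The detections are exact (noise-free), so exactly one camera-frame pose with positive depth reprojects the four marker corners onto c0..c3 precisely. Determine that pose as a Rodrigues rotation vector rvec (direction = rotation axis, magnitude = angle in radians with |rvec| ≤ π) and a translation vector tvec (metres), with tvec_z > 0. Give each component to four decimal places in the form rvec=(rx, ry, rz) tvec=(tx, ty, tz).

rvec=(0.1279, 0.3067, -0.0381) tvec=(-0.1430, 0.1899, 1.0376)

Intrinsics K: fx=462.2, fy=742.7, cx=301.9, cy=245.7
Marker side s = 0.143 m; corners in marker frame (Z=0):
  M0 = (-0.0715, +0.0715, 0)
  M1 = (+0.0715, +0.0715, 0)
  M2 = (+0.0715, -0.0715, 0)
  M3 = (-0.0715, -0.0715, 0)
Detected image corners:
  c0 = (212.268681, 427.948258) px
  c1 = (269.936836, 433.807395) px
  c2 = (265.666935, 332.504928) px
  c3 = (207.235042, 330.732991) px
Planar DLT: solve 8×8 A·h = b for H (H[2,2]=1):
  H  [+336.10631 +60.14869 +238.18928]
  H  [-84.67304 +737.82827 +381.61813]
  H  [-0.29239 +0.11543 +1.00000]
B = K⁻¹H; ‖b₁‖=0.963758, ‖b₂‖=0.963758; λ = 2/(‖b₁‖+‖b₂‖) = 1.037605, sign → tz>0 ⇒ λ=+1.037605
r₁ = λ·B[:,0] = (+0.95270,-0.01793,-0.30339); r₂ = λ·B[:,1] = (+0.05679,+0.99118,+0.11978)
r₃ = r₁×r₂ = (+0.29856,-0.13134,+0.94531); SVD([r₁ r₂ r₃]) → R = UVᵀ:
  R  [+0.95270 +0.05679 +0.29856]
  R  [-0.01793 +0.99118 -0.13134]
  R  [-0.30339 +0.11978 +0.94531]
t = (-0.14303, +0.18989, +1.03761) m
tr R = 2.889185; θ = arccos((tr R − 1)/2) = 0.334446 rad = 19.162°
axis k = ((R−Rᵀ)₃₂, (R−Rᵀ)₁₃, (R−Rᵀ)₂₁) / (2 sinθ) = (+0.382511, +0.916913, -0.113822)
rvec = θ·k = (+0.127929, +0.306658, -0.038067)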